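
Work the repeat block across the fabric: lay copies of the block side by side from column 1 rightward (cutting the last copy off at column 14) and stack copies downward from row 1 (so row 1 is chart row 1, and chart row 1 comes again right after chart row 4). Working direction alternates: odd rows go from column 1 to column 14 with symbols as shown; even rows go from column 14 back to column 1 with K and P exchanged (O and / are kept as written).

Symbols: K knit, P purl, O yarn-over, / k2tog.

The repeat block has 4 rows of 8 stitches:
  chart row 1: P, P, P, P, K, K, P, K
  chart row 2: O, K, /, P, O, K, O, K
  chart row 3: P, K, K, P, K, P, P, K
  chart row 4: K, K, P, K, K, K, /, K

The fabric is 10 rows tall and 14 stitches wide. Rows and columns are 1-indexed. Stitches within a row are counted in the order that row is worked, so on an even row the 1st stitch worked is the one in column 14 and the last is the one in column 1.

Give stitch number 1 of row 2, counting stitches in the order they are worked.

Stitch:
P

Derivation:
Row 2 uses chart row ((2-1) mod 4)+1 = 2. Row 2 is even, so WS.
Chart row 2 tiled across columns 1-14: O K / P O K O K O K / P O K
WS row: flip the tiled sequence (start at column 14) and apply K<->P; O and / stay.
Row 2 as worked: P O K / P O P O P O K / P O
Stitch 1 in working order -> P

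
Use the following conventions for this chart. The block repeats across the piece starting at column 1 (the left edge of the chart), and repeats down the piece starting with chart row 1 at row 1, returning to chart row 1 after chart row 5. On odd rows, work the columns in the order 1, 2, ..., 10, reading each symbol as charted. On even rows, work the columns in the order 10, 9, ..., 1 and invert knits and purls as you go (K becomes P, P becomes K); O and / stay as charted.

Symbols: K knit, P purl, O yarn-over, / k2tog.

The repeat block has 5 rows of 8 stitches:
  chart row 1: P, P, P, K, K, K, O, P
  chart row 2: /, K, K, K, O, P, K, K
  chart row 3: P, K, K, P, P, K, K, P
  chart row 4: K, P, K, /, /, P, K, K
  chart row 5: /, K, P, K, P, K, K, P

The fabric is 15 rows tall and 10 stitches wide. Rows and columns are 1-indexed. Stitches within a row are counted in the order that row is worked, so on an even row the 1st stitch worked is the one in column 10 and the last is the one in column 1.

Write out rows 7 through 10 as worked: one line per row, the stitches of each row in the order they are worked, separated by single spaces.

Result:
/ K K K O P K K / K
P K K P P K K P P K
K P K / / P K K K P
P / K P P K P K P /

Derivation:
Row 7: chart row 2, RS - tile across columns 1-10 and work as-is.
Row 8: chart row 3, WS - tiled (columns 1-10): P K K P P K K P P K; work from column 10 back to 1 with K<->P swapped.
Row 9: chart row 4, RS - tile across columns 1-10 and work as-is.
Row 10: chart row 5, WS - tiled (columns 1-10): / K P K P K K P / K; work from column 10 back to 1 with K<->P swapped.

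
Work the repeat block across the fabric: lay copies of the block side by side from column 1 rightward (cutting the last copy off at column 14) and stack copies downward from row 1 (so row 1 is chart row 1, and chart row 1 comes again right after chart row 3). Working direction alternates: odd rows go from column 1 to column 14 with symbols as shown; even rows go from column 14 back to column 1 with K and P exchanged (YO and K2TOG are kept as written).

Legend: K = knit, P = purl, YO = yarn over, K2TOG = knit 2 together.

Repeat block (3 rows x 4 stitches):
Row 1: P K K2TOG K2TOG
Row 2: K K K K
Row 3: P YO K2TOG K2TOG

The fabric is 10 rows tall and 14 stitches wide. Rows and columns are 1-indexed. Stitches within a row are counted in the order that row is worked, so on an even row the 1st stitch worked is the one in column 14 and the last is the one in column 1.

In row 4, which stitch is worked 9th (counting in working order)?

Result:
P

Derivation:
For row 4: chart row = ((4-1) mod 3) + 1 = 1; this is a WS (even) row.
Chart row 1 tiled across columns 1-14: P K K2TOG K2TOG P K K2TOG K2TOG P K K2TOG K2TOG P K
WS: work from column 14 back to column 1 (reverse the tiled row), swapping K<->P (YO and K2TOG unchanged).
Row 4 as worked: P K K2TOG K2TOG P K K2TOG K2TOG P K K2TOG K2TOG P K
Stitch 9 in working order -> P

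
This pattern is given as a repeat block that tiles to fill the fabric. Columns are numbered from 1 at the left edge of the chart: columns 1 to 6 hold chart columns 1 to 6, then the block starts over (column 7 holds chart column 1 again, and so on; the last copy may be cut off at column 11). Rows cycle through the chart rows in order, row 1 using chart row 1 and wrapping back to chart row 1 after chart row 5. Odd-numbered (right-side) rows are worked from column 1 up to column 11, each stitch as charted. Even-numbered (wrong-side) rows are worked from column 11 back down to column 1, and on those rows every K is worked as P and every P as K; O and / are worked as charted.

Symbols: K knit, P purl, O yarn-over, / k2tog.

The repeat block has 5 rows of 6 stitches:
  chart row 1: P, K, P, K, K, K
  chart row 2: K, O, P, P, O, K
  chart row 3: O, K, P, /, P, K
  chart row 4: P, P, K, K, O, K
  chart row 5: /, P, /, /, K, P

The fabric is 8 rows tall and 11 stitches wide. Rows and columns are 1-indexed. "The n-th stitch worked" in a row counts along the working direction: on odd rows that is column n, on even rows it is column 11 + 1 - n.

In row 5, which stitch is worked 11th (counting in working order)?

For row 5: chart row = ((5-1) mod 5) + 1 = 5; this is a RS (odd) row.
Chart row 5 tiled across columns 1-11: / P / / K P / P / / K
RS row: no reversal, no swap; stitch n worked = column n.
Counting 11 along the worked row gives K.

== STITCH ==
K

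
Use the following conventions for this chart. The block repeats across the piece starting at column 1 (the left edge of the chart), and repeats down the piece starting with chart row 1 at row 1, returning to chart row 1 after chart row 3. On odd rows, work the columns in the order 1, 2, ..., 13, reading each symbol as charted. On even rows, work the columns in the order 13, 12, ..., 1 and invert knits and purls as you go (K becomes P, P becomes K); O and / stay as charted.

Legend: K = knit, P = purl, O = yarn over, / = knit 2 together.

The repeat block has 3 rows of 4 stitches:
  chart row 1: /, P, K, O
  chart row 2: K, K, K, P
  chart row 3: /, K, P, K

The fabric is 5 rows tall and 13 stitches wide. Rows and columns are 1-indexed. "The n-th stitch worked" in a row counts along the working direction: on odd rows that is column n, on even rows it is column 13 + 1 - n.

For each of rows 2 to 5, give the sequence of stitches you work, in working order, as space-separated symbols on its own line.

== ROWS AS WORKED ==
P K P P P K P P P K P P P
/ K P K / K P K / K P K /
/ O P K / O P K / O P K /
K K K P K K K P K K K P K

Derivation:
Row 2: chart row 2, WS - tiled (columns 1-13): K K K P K K K P K K K P K; work from column 13 back to 1 with K<->P swapped.
Row 3: chart row 3, RS - tile across columns 1-13 and work as-is.
Row 4: chart row 1, WS - tiled (columns 1-13): / P K O / P K O / P K O /; work from column 13 back to 1 with K<->P swapped.
Row 5: chart row 2, RS - tile across columns 1-13 and work as-is.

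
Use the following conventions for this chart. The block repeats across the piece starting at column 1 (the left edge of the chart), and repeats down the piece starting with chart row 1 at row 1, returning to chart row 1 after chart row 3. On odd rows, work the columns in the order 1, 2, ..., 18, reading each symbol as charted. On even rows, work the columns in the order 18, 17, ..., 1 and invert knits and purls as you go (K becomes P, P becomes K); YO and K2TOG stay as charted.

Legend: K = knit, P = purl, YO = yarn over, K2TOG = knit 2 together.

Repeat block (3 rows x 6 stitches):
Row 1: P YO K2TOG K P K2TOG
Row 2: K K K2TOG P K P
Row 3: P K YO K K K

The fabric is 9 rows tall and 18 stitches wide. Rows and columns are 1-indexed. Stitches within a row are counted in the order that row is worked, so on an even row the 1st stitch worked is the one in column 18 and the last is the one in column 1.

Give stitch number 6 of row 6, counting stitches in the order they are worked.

For row 6: chart row = ((6-1) mod 3) + 1 = 3; this is a WS (even) row.
Chart row 3 tiled across columns 1-18: P K YO K K K P K YO K K K P K YO K K K
Wrong side: read the tiled row from column 18 down to 1 and exchange K with P (leave YO, K2TOG).
Row 6 as worked: P P P YO P K P P P YO P K P P P YO P K
Stitch 6 in working order -> K

Result:
K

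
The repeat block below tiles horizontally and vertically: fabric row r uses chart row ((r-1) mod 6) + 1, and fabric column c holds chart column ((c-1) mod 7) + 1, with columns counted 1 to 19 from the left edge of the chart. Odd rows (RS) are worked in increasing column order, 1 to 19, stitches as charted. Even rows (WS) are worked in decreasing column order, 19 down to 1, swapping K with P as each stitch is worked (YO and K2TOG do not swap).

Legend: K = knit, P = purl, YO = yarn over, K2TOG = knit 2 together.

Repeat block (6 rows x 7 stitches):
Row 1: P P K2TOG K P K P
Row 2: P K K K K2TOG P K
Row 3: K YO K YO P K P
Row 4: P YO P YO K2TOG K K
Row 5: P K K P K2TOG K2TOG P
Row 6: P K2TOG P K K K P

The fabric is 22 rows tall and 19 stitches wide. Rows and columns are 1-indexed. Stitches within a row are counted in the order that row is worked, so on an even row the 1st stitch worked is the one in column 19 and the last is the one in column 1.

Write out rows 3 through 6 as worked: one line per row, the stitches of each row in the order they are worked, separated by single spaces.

Row 3: chart row 3, RS - tile across columns 1-19 and work as-is.
Row 4: chart row 4, WS - tiled (columns 1-19): P YO P YO K2TOG K K P YO P YO K2TOG K K P YO P YO K2TOG; work from column 19 back to 1 with K<->P swapped.
Row 5: chart row 5, RS - tile across columns 1-19 and work as-is.
Row 6: chart row 6, WS - tiled (columns 1-19): P K2TOG P K K K P P K2TOG P K K K P P K2TOG P K K; work from column 19 back to 1 with K<->P swapped.

Rows as worked:
K YO K YO P K P K YO K YO P K P K YO K YO P
K2TOG YO K YO K P P K2TOG YO K YO K P P K2TOG YO K YO K
P K K P K2TOG K2TOG P P K K P K2TOG K2TOG P P K K P K2TOG
P P K K2TOG K K P P P K K2TOG K K P P P K K2TOG K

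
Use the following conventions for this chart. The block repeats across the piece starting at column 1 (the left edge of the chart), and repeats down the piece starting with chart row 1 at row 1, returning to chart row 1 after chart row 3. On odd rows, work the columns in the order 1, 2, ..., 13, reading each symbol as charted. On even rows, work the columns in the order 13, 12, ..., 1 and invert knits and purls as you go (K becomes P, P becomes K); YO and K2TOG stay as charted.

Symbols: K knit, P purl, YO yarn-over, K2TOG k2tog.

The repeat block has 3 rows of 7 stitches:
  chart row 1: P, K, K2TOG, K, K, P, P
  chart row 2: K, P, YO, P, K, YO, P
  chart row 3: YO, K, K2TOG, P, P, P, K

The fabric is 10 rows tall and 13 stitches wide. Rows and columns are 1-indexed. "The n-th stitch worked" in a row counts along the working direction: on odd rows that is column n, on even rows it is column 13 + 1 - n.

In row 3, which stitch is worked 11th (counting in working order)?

Row 3: (3-1) mod 3 = 2, so use chart row 3. Odd row -> RS.
Chart row 3 tiled across columns 1-13: YO K K2TOG P P P K YO K K2TOG P P P
RS: work column 1 to column 13, symbols as charted — the tiled row is the row as worked.
Counting 11 along the worked row gives P.

Stitch:
P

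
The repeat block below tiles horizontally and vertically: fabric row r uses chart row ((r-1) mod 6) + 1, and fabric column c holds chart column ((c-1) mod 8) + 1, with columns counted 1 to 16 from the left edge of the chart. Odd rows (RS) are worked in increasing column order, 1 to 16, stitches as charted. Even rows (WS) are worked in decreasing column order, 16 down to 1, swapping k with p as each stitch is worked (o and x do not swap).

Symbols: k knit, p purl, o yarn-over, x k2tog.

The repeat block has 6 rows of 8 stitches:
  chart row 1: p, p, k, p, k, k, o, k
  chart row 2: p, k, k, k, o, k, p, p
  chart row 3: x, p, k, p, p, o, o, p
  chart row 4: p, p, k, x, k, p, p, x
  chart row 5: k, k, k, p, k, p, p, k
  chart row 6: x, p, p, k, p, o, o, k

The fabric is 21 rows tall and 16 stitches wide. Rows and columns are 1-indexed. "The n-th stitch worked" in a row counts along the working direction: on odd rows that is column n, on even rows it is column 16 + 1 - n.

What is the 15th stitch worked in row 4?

== STITCH ==
k

Derivation:
Row 4 uses chart row ((4-1) mod 6)+1 = 4. Row 4 is even, so WS.
Chart row 4 tiled across columns 1-16: p p k x k p p x p p k x k p p x
Wrong side: read the tiled row from column 16 down to 1 and exchange k with p (leave o, x).
Row 4 as worked: x k k p x p k k x k k p x p k k
The 15th stitch worked is k.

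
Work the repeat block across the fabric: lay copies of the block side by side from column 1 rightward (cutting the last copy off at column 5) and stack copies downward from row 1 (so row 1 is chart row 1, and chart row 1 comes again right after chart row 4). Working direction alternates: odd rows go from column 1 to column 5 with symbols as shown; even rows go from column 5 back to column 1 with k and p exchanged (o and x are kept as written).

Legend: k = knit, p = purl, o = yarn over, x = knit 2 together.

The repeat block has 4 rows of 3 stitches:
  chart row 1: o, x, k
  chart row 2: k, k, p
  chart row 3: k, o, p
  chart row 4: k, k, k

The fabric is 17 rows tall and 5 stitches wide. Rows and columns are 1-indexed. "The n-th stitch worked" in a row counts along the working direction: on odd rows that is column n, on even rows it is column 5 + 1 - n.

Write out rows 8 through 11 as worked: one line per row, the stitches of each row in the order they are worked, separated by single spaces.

Result:
p p p p p
o x k o x
p p k p p
k o p k o

Derivation:
Row 8: chart row 4, WS - tiled (columns 1-5): k k k k k; work from column 5 back to 1 with k<->p swapped.
Row 9: chart row 1, RS - tile across columns 1-5 and work as-is.
Row 10: chart row 2, WS - tiled (columns 1-5): k k p k k; work from column 5 back to 1 with k<->p swapped.
Row 11: chart row 3, RS - tile across columns 1-5 and work as-is.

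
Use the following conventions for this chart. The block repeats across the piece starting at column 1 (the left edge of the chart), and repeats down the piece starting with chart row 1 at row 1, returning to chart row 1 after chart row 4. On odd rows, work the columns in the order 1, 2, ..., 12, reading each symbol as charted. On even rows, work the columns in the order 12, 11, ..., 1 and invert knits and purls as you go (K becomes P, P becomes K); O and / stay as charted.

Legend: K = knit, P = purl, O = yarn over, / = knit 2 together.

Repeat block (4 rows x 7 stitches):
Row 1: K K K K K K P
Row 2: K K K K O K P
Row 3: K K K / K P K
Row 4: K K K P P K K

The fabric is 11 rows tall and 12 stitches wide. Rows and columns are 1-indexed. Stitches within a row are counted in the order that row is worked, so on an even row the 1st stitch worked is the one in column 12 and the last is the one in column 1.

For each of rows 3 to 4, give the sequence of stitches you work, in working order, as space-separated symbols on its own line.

Result:
K K K / K P K K K K / K
K K P P P P P K K P P P

Derivation:
Row 3: chart row 3, RS - tile across columns 1-12 and work as-is.
Row 4: chart row 4, WS - tiled (columns 1-12): K K K P P K K K K K P P; work from column 12 back to 1 with K<->P swapped.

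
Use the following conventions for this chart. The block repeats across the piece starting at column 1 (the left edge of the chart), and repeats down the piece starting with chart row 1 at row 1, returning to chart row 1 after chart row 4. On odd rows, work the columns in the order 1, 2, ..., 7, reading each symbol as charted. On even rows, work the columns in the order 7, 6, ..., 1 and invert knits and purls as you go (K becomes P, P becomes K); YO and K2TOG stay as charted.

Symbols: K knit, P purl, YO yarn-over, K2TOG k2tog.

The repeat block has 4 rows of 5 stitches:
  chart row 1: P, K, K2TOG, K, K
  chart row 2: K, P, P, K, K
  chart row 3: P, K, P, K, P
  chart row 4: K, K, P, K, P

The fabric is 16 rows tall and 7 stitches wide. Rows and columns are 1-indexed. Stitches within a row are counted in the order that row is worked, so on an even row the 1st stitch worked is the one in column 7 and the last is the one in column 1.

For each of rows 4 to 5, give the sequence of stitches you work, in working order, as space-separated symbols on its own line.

== ROWS AS WORKED ==
P P K P K P P
P K K2TOG K K P K

Derivation:
Row 4: chart row 4, WS - tiled (columns 1-7): K K P K P K K; work from column 7 back to 1 with K<->P swapped.
Row 5: chart row 1, RS - tile across columns 1-7 and work as-is.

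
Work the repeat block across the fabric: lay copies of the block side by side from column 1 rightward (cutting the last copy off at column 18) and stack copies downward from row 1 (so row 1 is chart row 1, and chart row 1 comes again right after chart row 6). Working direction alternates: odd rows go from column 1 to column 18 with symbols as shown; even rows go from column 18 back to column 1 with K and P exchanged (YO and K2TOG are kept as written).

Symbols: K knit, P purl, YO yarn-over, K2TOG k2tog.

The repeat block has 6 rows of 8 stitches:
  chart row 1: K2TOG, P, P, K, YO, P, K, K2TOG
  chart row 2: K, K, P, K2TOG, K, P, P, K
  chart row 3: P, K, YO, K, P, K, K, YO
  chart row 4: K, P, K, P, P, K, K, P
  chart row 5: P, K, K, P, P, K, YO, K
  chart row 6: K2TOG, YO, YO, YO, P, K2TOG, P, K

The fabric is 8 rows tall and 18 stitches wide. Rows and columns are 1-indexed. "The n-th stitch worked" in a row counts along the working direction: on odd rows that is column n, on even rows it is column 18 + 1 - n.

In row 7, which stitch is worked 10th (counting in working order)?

Stitch:
P

Derivation:
Row 7: (7-1) mod 6 = 0, so use chart row 1. Odd row -> RS.
Chart row 1 tiled across columns 1-18: K2TOG P P K YO P K K2TOG K2TOG P P K YO P K K2TOG K2TOG P
Right side: take the tiled row as-is (worked left to right from column 1).
Stitch 10 in working order -> P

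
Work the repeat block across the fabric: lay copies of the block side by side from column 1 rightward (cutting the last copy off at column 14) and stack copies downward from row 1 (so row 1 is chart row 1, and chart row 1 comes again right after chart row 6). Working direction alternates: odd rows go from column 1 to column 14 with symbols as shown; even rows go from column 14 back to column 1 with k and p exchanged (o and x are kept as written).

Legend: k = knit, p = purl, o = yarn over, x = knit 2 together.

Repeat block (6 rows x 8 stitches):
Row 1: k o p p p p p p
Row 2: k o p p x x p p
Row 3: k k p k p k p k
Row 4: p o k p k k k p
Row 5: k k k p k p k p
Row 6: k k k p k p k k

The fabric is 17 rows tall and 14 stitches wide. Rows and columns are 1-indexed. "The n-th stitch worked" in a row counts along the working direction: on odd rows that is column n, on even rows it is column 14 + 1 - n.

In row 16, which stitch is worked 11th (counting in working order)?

Result:
k

Derivation:
For row 16: chart row = ((16-1) mod 6) + 1 = 4; this is a WS (even) row.
Chart row 4 tiled across columns 1-14: p o k p k k k p p o k p k k
WS row: flip the tiled sequence (start at column 14) and apply k<->p; o and x stay.
Row 16 as worked: p p k p o k k p p p k p o k
Stitch 11 in working order -> k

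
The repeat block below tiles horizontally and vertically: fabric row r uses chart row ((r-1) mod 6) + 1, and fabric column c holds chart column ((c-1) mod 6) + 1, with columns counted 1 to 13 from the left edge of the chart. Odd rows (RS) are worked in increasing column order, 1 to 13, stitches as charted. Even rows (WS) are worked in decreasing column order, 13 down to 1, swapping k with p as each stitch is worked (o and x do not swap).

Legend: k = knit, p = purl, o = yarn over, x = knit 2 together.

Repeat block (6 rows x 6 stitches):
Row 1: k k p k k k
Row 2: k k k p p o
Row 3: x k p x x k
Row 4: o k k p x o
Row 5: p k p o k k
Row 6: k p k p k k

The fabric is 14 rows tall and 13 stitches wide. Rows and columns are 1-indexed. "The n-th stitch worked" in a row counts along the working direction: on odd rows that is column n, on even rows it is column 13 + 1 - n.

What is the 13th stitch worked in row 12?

Result:
p

Derivation:
For row 12: chart row = ((12-1) mod 6) + 1 = 6; this is a WS (even) row.
Chart row 6 tiled across columns 1-13: k p k p k k k p k p k k k
WS: work from column 13 back to column 1 (reverse the tiled row), swapping k<->p (o and x unchanged).
Row 12 as worked: p p p k p k p p p k p k p
Counting 13 along the worked row gives p.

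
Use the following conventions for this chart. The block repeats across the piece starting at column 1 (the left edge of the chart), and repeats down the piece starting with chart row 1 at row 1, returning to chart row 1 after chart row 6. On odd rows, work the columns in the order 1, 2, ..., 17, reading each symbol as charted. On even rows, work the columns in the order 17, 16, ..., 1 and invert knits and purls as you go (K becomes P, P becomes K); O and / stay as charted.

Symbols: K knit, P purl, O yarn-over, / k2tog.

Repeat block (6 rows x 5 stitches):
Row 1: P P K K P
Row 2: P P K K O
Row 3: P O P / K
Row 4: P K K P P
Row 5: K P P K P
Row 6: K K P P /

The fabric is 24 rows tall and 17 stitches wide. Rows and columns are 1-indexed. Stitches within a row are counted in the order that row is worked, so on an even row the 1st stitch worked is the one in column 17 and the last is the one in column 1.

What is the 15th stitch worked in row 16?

Row 16 uses chart row ((16-1) mod 6)+1 = 4. Row 16 is even, so WS.
Chart row 4 tiled across columns 1-17: P K K P P P K K P P P K K P P P K
Wrong side: read the tiled row from column 17 down to 1 and exchange K with P (leave O, /).
Row 16 as worked: P K K K P P K K K P P K K K P P K
The 15th stitch worked is P.

Stitch:
P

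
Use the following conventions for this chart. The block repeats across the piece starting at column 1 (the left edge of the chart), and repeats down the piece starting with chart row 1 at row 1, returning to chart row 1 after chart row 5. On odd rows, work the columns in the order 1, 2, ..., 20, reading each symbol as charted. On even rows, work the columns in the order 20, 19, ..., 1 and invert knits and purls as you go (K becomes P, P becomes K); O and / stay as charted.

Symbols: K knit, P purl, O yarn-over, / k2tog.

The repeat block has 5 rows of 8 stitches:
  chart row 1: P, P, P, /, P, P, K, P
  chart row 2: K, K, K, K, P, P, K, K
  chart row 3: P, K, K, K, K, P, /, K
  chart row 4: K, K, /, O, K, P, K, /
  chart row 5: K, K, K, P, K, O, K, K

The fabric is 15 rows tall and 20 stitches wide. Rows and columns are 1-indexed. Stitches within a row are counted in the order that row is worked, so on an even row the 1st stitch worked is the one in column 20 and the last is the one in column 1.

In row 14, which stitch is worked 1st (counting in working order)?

Row 14: (14-1) mod 5 = 3, so use chart row 4. Even row -> WS.
Chart row 4 tiled across columns 1-20: K K / O K P K / K K / O K P K / K K / O
Wrong side: read the tiled row from column 20 down to 1 and exchange K with P (leave O, /).
Row 14 as worked: O / P P / P K P O / P P / P K P O / P P
The 1st stitch worked is O.

Stitch:
O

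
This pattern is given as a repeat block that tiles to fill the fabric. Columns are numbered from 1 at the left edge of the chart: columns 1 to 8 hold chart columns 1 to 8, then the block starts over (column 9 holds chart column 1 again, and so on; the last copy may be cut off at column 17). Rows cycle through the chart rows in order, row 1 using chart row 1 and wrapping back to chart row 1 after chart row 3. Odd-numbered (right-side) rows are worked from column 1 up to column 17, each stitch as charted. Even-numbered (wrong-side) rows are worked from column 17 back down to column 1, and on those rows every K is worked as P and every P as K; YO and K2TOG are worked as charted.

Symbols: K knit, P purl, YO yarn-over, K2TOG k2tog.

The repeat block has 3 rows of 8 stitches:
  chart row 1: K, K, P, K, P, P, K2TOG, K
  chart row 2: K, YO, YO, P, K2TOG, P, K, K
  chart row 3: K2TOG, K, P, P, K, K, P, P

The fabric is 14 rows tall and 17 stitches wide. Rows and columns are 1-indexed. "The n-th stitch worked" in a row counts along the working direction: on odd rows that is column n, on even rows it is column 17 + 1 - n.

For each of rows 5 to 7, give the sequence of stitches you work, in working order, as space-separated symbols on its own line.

Row 5: chart row 2, RS - tile across columns 1-17 and work as-is.
Row 6: chart row 3, WS - tiled (columns 1-17): K2TOG K P P K K P P K2TOG K P P K K P P K2TOG; work from column 17 back to 1 with K<->P swapped.
Row 7: chart row 1, RS - tile across columns 1-17 and work as-is.

Rows as worked:
K YO YO P K2TOG P K K K YO YO P K2TOG P K K K
K2TOG K K P P K K P K2TOG K K P P K K P K2TOG
K K P K P P K2TOG K K K P K P P K2TOG K K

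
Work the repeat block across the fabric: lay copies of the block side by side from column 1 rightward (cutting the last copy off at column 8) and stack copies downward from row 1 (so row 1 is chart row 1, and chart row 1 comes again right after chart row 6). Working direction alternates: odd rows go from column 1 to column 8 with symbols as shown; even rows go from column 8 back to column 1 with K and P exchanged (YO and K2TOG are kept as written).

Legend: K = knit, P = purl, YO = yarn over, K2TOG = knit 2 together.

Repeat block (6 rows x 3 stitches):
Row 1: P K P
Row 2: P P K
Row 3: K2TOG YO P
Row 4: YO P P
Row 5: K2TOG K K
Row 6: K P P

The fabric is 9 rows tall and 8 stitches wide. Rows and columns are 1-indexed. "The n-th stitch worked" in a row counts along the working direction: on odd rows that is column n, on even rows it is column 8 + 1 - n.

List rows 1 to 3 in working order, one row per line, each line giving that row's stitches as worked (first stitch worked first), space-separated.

Result:
P K P P K P P K
K K P K K P K K
K2TOG YO P K2TOG YO P K2TOG YO

Derivation:
Row 1: chart row 1, RS - tile across columns 1-8 and work as-is.
Row 2: chart row 2, WS - tiled (columns 1-8): P P K P P K P P; work from column 8 back to 1 with K<->P swapped.
Row 3: chart row 3, RS - tile across columns 1-8 and work as-is.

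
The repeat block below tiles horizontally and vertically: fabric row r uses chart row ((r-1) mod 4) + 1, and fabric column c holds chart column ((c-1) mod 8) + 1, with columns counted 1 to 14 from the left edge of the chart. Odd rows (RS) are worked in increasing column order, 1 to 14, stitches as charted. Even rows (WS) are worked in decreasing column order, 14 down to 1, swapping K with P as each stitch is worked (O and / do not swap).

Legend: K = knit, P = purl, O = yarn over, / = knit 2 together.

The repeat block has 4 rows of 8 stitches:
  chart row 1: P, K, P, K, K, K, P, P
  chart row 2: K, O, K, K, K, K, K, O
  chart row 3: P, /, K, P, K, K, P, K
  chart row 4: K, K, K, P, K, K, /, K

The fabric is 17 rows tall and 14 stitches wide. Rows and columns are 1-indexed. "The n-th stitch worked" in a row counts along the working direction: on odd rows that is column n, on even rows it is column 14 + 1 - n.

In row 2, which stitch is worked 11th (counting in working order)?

Stitch:
P

Derivation:
Row 2: (2-1) mod 4 = 1, so use chart row 2. Even row -> WS.
Chart row 2 tiled across columns 1-14: K O K K K K K O K O K K K K
WS row: flip the tiled sequence (start at column 14) and apply K<->P; O and / stay.
Row 2 as worked: P P P P O P O P P P P P O P
Counting 11 along the worked row gives P.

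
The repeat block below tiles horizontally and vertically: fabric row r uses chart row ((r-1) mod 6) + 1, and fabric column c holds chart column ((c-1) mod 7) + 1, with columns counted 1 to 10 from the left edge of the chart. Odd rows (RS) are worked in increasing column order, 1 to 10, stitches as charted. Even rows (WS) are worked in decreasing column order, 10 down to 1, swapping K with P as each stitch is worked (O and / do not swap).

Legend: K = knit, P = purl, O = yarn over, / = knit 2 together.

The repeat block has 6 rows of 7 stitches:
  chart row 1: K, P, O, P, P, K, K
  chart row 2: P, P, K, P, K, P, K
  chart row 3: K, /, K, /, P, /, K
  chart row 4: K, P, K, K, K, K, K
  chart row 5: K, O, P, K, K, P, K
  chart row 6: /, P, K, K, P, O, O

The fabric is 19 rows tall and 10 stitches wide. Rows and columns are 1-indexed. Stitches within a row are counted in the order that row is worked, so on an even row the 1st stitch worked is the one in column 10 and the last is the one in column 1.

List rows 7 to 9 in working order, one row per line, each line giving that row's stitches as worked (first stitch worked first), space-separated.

Result:
K P O P P K K K P O
P K K P K P K P K K
K / K / P / K K / K

Derivation:
Row 7: chart row 1, RS - tile across columns 1-10 and work as-is.
Row 8: chart row 2, WS - tiled (columns 1-10): P P K P K P K P P K; work from column 10 back to 1 with K<->P swapped.
Row 9: chart row 3, RS - tile across columns 1-10 and work as-is.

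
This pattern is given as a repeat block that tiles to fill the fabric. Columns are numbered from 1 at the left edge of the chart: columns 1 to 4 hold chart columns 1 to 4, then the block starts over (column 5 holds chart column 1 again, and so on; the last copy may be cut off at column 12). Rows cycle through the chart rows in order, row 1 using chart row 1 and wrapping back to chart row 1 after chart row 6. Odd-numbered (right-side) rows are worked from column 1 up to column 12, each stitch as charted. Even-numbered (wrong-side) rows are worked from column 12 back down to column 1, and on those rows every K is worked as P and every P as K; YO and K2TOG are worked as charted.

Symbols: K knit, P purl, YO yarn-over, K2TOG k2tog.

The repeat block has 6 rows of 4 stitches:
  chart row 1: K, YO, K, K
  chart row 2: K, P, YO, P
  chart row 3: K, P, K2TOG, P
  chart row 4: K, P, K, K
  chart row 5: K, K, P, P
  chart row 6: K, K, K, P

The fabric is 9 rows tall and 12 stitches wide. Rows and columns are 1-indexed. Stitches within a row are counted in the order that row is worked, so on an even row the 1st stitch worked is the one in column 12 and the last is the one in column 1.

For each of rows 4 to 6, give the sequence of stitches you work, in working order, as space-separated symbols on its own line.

== ROWS AS WORKED ==
P P K P P P K P P P K P
K K P P K K P P K K P P
K P P P K P P P K P P P

Derivation:
Row 4: chart row 4, WS - tiled (columns 1-12): K P K K K P K K K P K K; work from column 12 back to 1 with K<->P swapped.
Row 5: chart row 5, RS - tile across columns 1-12 and work as-is.
Row 6: chart row 6, WS - tiled (columns 1-12): K K K P K K K P K K K P; work from column 12 back to 1 with K<->P swapped.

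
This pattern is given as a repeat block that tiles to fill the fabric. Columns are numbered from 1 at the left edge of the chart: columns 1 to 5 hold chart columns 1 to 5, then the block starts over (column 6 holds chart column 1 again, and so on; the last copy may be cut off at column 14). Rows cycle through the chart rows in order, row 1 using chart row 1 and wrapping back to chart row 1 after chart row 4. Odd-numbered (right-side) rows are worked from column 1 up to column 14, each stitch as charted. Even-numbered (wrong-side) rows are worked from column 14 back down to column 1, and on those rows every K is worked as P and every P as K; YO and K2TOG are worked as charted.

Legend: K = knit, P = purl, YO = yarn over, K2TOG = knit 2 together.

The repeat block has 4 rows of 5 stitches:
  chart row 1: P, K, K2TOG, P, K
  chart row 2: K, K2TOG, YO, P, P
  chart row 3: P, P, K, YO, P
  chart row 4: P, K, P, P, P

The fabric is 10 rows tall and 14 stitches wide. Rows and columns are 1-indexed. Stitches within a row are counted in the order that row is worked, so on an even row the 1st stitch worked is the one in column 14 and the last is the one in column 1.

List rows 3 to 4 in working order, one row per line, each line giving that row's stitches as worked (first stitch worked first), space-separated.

Rows as worked:
P P K YO P P P K YO P P P K YO
K K P K K K K P K K K K P K

Derivation:
Row 3: chart row 3, RS - tile across columns 1-14 and work as-is.
Row 4: chart row 4, WS - tiled (columns 1-14): P K P P P P K P P P P K P P; work from column 14 back to 1 with K<->P swapped.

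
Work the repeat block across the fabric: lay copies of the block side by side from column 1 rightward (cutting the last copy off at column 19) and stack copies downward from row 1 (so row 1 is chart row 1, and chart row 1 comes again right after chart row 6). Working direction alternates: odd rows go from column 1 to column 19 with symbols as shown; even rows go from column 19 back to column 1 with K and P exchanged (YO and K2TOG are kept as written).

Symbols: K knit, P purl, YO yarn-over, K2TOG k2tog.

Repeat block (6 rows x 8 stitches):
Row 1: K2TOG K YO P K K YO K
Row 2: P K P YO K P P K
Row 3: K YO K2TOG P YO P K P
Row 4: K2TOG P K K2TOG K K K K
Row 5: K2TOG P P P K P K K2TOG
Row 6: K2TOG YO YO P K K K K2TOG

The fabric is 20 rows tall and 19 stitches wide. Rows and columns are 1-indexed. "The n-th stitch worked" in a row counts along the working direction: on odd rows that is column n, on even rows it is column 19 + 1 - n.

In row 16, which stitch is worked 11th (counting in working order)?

Stitch:
K2TOG

Derivation:
For row 16: chart row = ((16-1) mod 6) + 1 = 4; this is a WS (even) row.
Chart row 4 tiled across columns 1-19: K2TOG P K K2TOG K K K K K2TOG P K K2TOG K K K K K2TOG P K
WS: work from column 19 back to column 1 (reverse the tiled row), swapping K<->P (YO and K2TOG unchanged).
Row 16 as worked: P K K2TOG P P P P K2TOG P K K2TOG P P P P K2TOG P K K2TOG
Stitch 11 in working order -> K2TOG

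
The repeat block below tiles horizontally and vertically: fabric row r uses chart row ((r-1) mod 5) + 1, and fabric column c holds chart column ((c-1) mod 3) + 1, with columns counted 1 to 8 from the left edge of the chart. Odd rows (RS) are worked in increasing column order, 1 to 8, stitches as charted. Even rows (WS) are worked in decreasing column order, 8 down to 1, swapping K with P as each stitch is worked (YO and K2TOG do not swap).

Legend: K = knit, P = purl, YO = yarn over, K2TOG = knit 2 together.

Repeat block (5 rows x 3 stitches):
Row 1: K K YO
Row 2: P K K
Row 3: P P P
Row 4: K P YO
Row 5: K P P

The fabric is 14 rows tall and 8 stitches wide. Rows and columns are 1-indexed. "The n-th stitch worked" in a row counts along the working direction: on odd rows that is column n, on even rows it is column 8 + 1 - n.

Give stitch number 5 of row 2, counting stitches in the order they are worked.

Row 2: (2-1) mod 5 = 1, so use chart row 2. Even row -> WS.
Chart row 2 tiled across columns 1-8: P K K P K K P K
WS: work from column 8 back to column 1 (reverse the tiled row), swapping K<->P (YO and K2TOG unchanged).
Row 2 as worked: P K P P K P P K
The 5th stitch worked is K.

== STITCH ==
K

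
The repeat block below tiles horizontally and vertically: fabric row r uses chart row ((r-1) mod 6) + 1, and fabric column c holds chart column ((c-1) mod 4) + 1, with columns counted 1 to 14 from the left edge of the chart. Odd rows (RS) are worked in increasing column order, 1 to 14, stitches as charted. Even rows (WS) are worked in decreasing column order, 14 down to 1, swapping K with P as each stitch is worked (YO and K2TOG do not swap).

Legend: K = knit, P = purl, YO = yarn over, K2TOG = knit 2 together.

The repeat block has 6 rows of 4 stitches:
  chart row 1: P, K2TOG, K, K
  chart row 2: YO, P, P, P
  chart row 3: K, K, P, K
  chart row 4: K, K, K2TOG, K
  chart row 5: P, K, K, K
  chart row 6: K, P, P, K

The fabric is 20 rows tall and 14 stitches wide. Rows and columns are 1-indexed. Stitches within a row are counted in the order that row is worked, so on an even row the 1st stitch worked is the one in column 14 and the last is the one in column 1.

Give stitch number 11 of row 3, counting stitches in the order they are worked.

Row 3 uses chart row ((3-1) mod 6)+1 = 3. Row 3 is odd, so RS.
Chart row 3 tiled across columns 1-14: K K P K K K P K K K P K K K
RS: work column 1 to column 14, symbols as charted — the tiled row is the row as worked.
Counting 11 along the worked row gives P.

== STITCH ==
P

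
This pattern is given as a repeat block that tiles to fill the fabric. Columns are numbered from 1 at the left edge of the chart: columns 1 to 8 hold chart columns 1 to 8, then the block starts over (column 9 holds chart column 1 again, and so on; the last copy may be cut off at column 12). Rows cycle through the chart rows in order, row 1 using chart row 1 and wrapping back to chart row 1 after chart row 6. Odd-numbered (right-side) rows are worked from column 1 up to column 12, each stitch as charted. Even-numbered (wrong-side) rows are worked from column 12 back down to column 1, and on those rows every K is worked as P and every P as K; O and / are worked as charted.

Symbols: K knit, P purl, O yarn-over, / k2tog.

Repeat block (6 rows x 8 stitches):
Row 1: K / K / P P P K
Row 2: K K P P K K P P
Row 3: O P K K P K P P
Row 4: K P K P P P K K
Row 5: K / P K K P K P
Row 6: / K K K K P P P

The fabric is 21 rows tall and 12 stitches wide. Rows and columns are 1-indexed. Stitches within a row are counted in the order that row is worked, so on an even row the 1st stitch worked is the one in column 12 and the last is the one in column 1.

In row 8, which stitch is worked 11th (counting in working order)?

For row 8: chart row = ((8-1) mod 6) + 1 = 2; this is a WS (even) row.
Chart row 2 tiled across columns 1-12: K K P P K K P P K K P P
Wrong side: read the tiled row from column 12 down to 1 and exchange K with P (leave O, /).
Row 8 as worked: K K P P K K P P K K P P
Counting 11 along the worked row gives P.

== STITCH ==
P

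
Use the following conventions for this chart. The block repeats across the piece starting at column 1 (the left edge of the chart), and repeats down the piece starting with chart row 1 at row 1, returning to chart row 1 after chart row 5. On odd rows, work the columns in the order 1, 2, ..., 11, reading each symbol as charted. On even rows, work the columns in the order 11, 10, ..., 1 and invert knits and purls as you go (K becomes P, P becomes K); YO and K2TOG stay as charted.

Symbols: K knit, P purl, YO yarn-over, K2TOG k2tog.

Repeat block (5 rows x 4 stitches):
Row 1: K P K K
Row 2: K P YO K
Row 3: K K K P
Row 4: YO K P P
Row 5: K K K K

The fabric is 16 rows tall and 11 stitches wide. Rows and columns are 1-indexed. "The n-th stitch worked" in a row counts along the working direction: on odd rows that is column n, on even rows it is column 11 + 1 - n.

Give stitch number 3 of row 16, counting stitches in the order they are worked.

Row 16 uses chart row ((16-1) mod 5)+1 = 1. Row 16 is even, so WS.
Chart row 1 tiled across columns 1-11: K P K K K P K K K P K
Wrong side: read the tiled row from column 11 down to 1 and exchange K with P (leave YO, K2TOG).
Row 16 as worked: P K P P P K P P P K P
The 3rd stitch worked is P.

Result:
P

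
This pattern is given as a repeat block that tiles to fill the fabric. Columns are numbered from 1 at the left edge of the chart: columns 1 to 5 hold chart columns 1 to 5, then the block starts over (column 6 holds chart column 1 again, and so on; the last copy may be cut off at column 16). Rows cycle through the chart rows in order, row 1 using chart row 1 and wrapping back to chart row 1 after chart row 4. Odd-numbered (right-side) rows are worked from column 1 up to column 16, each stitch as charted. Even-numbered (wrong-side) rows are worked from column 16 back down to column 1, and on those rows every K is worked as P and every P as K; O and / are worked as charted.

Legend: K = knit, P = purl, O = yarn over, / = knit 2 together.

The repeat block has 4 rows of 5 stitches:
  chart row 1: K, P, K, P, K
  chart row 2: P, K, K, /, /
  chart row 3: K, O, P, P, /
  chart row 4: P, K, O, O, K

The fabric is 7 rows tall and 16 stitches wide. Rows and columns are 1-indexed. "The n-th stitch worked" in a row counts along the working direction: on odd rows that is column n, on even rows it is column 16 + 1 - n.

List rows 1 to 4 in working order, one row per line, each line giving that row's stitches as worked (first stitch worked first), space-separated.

Row 1: chart row 1, RS - tile across columns 1-16 and work as-is.
Row 2: chart row 2, WS - tiled (columns 1-16): P K K / / P K K / / P K K / / P; work from column 16 back to 1 with K<->P swapped.
Row 3: chart row 3, RS - tile across columns 1-16 and work as-is.
Row 4: chart row 4, WS - tiled (columns 1-16): P K O O K P K O O K P K O O K P; work from column 16 back to 1 with K<->P swapped.

== ROWS AS WORKED ==
K P K P K K P K P K K P K P K K
K / / P P K / / P P K / / P P K
K O P P / K O P P / K O P P / K
K P O O P K P O O P K P O O P K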